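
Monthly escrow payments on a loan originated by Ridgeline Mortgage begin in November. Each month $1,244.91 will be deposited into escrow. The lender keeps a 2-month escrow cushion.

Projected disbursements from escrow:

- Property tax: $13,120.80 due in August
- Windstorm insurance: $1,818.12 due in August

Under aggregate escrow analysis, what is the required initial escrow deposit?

$4,979.64

Cushion = 2 × $1,244.91 = $2,489.82
Trial balance (start $0, +$1,244.91 each month, − disbursements):
  Nov: +$1,244.91 → $1,244.91
  Dec: +$1,244.91 → $2,489.82
  Jan: +$1,244.91 → $3,734.73
  Feb: +$1,244.91 → $4,979.64
  Mar: +$1,244.91 → $6,224.55
  Apr: +$1,244.91 → $7,469.46
  May: +$1,244.91 → $8,714.37
  Jun: +$1,244.91 → $9,959.28
  Jul: +$1,244.91 → $11,204.19
  Aug: +$1,244.91 − $14,938.92 → -$2,489.82
  Sep: +$1,244.91 → -$1,244.91
  Oct: +$1,244.91 → $0.00
Lowest trial balance = -$2,489.82 (Aug)
Initial deposit = cushion − low point = $2,489.82 − (-$2,489.82) = $4,979.64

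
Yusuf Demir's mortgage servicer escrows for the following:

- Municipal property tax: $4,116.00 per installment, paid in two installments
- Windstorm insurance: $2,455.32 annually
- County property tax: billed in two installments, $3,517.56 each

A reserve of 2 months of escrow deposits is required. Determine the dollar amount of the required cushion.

$2,953.74

Municipal property tax — $4,116.00 × 2 = $8,232.00/yr
Windstorm insurance — $2,455.32/yr
County property tax — $3,517.56 × 2 = $7,035.12/yr
Yearly total = $8,232.00 + $2,455.32 + $7,035.12 = $17,722.44
Monthly escrow = $17,722.44 / 12 = $1,476.87
Required cushion = 2 × $1,476.87 = $2,953.74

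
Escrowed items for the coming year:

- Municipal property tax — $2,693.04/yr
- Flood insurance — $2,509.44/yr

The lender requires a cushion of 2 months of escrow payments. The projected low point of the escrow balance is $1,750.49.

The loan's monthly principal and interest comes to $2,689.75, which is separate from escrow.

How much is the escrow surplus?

$883.41

Municipal property tax = $2,693.04 annually
Flood insurance = $2,509.44 annually
Combined annual = $2,693.04 + $2,509.44 = $5,202.48
Base monthly escrow = $5,202.48 ÷ 12 = $433.54
Required cushion = 2 × $433.54 = $867.08
Surplus = $1,750.49 − $867.08 = $883.41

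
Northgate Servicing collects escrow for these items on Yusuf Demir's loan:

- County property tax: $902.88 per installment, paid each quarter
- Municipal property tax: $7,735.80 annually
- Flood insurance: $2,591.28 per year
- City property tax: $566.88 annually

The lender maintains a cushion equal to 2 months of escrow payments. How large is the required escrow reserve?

$2,417.58

County property tax = $902.88 × 4 = $3,611.52/yr
Municipal property tax = $7,735.80/yr
Flood insurance = $2,591.28/yr
City property tax = $566.88/yr
Combined annual = $3,611.52 + $7,735.80 + $2,591.28 + $566.88 = $14,505.48
Monthly = $14,505.48 / 12 = $1,208.79
Required cushion = 2 × $1,208.79 = $2,417.58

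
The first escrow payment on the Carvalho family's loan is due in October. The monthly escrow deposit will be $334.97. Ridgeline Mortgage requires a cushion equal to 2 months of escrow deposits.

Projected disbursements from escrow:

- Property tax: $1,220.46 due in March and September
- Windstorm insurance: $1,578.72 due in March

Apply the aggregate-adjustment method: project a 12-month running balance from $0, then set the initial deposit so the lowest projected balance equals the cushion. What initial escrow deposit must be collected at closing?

Cushion = 2 × $334.97 = $669.94
Trial balance (start $0, +$334.97 each month, − disbursements):
  Oct: +$334.97 → $334.97
  Nov: +$334.97 → $669.94
  Dec: +$334.97 → $1,004.91
  Jan: +$334.97 → $1,339.88
  Feb: +$334.97 → $1,674.85
  Mar: +$334.97 − $2,799.18 → -$789.36
  Apr: +$334.97 → -$454.39
  May: +$334.97 → -$119.42
  Jun: +$334.97 → $215.55
  Jul: +$334.97 → $550.52
  Aug: +$334.97 → $885.49
  Sep: +$334.97 − $1,220.46 → $0.00
Lowest trial balance = -$789.36 (Mar)
Initial deposit = cushion − low point = $669.94 − (-$789.36) = $1,459.30

$1,459.30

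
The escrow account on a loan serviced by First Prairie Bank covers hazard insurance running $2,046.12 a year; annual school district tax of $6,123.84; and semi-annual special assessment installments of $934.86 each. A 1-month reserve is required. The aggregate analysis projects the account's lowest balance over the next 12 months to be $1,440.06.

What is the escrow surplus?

$603.42

Hazard insurance — $2,046.12 annually
School district tax — $6,123.84 annually
Special assessment — $934.86 × 2 = $1,869.72 annually
Yearly total = $2,046.12 + $6,123.84 + $1,869.72 = $10,039.68
Base monthly escrow = $10,039.68 ÷ 12 = $836.64
Required reserve = 1 × $836.64 = $836.64
Excess over cushion: $1,440.06 − $836.64 = $603.42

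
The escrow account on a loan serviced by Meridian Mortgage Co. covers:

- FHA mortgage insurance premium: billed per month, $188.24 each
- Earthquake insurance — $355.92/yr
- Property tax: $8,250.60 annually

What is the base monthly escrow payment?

FHA mortgage insurance premium = $188.24 × 12 = $2,258.88
Earthquake insurance = $355.92
Property tax = $8,250.60
Yearly total = $2,258.88 + $355.92 + $8,250.60 = $10,865.40
Monthly escrow = $10,865.40 ÷ 12 = $905.45

$905.45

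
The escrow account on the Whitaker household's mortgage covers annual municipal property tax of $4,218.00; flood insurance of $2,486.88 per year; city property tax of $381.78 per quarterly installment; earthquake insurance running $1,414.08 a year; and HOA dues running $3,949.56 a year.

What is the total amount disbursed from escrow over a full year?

$13,595.64

Municipal property tax: $4,218.00 per year
Flood insurance: $2,486.88 per year
City property tax: $381.78 × 4 = $1,527.12 per year
Earthquake insurance: $1,414.08 per year
HOA dues: $3,949.56 per year
Annual escrow total = $4,218.00 + $2,486.88 + $1,527.12 + $1,414.08 + $3,949.56 = $13,595.64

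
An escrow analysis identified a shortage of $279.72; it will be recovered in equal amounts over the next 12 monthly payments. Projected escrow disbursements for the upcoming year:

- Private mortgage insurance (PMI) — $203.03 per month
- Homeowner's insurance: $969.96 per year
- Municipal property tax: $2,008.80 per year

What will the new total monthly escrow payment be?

Private mortgage insurance (PMI) — $203.03 × 12 = $2,436.36 annually
Homeowner's insurance — $969.96 annually
Municipal property tax — $2,008.80 annually
Yearly total = $2,436.36 + $969.96 + $2,008.80 = $5,415.12
Monthly = $5,415.12 ÷ 12 = $451.26
Shortage spread = $279.72 ÷ 12 = $23.31/mo
Adjusted monthly = $451.26 + $23.31 = $474.57

$474.57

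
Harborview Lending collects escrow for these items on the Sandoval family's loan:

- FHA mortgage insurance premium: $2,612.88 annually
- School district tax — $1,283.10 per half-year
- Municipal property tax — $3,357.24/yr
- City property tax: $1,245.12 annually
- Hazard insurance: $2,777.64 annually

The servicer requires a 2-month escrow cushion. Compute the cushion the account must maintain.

$2,093.18

FHA mortgage insurance premium = $2,612.88 per year
School district tax = $1,283.10 × 2 = $2,566.20 per year
Municipal property tax = $3,357.24 per year
City property tax = $1,245.12 per year
Hazard insurance = $2,777.64 per year
Total annual escrow = $2,612.88 + $2,566.20 + $3,357.24 + $1,245.12 + $2,777.64 = $12,559.08
Monthly escrow = $12,559.08 ÷ 12 = $1,046.59
Reserve = 2 × $1,046.59 = $2,093.18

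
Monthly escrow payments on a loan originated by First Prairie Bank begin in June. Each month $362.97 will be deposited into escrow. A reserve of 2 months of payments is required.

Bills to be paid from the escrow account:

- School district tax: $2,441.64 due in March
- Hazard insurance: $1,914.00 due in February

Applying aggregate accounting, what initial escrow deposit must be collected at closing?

$1,451.88

Cushion = 2 × $362.97 = $725.94
Trial balance (start $0, +$362.97 each month, − disbursements):
  Jun: +$362.97 → $362.97
  Jul: +$362.97 → $725.94
  Aug: +$362.97 → $1,088.91
  Sep: +$362.97 → $1,451.88
  Oct: +$362.97 → $1,814.85
  Nov: +$362.97 → $2,177.82
  Dec: +$362.97 → $2,540.79
  Jan: +$362.97 → $2,903.76
  Feb: +$362.97 − $1,914.00 → $1,352.73
  Mar: +$362.97 − $2,441.64 → -$725.94
  Apr: +$362.97 → -$362.97
  May: +$362.97 → $0.00
Lowest trial balance = -$725.94 (Mar)
Initial deposit = cushion − low point = $725.94 − (-$725.94) = $1,451.88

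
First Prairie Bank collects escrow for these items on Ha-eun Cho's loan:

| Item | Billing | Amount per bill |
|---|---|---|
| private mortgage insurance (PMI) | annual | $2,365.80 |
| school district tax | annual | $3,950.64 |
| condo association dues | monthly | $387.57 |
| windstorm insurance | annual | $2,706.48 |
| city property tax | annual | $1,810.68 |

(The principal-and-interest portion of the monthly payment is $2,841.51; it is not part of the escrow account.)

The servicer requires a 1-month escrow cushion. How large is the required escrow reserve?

$1,290.37

Private mortgage insurance (PMI) — $2,365.80
School district tax — $3,950.64
Condo association dues — $387.57 × 12 = $4,650.84
Windstorm insurance — $2,706.48
City property tax — $1,810.68
Total per year = $2,365.80 + $3,950.64 + $4,650.84 + $2,706.48 + $1,810.68 = $15,484.44
Base monthly escrow = $15,484.44 / 12 = $1,290.37
Required cushion = 1 × $1,290.37 = $1,290.37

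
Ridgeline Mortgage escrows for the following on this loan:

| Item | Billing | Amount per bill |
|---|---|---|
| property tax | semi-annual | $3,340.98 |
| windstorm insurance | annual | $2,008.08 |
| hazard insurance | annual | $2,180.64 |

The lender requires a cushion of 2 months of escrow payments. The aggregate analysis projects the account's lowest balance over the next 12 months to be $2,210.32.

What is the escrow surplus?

Property tax: $3,340.98 × 2 = $6,681.96/yr
Windstorm insurance: $2,008.08/yr
Hazard insurance: $2,180.64/yr
Combined annual = $10,870.68
Monthly escrow = $10,870.68 / 12 = $905.89
Cushion = 2 × $905.89 = $1,811.78
Excess over cushion: $2,210.32 − $1,811.78 = $398.54

$398.54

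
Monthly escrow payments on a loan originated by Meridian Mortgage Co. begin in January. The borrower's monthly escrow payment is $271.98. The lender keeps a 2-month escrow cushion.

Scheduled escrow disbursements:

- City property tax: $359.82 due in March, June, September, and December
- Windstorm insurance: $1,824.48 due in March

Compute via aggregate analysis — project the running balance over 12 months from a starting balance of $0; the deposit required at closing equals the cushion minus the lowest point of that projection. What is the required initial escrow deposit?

Cushion = 2 × $271.98 = $543.96
Trial balance (start $0, +$271.98 each month, − disbursements):
  Jan: +$271.98 → $271.98
  Feb: +$271.98 → $543.96
  Mar: +$271.98 − $2,184.30 → -$1,368.36
  Apr: +$271.98 → -$1,096.38
  May: +$271.98 → -$824.40
  Jun: +$271.98 − $359.82 → -$912.24
  Jul: +$271.98 → -$640.26
  Aug: +$271.98 → -$368.28
  Sep: +$271.98 − $359.82 → -$456.12
  Oct: +$271.98 → -$184.14
  Nov: +$271.98 → $87.84
  Dec: +$271.98 − $359.82 → $0.00
Lowest trial balance = -$1,368.36 (Mar)
Initial deposit = cushion − low point = $543.96 − (-$1,368.36) = $1,912.32

$1,912.32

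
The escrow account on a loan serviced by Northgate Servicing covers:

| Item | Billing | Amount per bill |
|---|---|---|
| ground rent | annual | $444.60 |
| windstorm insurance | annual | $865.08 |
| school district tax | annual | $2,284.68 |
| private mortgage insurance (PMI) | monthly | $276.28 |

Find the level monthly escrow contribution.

$575.81

Ground rent — $444.60
Windstorm insurance — $865.08
School district tax — $2,284.68
Private mortgage insurance (PMI) — $276.28 × 12 = $3,315.36
Total annual escrow = $444.60 + $865.08 + $2,284.68 + $3,315.36 = $6,909.72
Monthly = $6,909.72 / 12 = $575.81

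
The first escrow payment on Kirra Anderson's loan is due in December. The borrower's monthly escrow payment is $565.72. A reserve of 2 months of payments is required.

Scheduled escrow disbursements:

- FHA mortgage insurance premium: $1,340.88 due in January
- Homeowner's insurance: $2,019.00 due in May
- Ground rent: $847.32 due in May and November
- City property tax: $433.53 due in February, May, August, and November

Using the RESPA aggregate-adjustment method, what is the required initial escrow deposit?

$2,811.38

Cushion = 2 × $565.72 = $1,131.44
Trial balance (start $0, +$565.72 each month, − disbursements):
  Dec: +$565.72 → $565.72
  Jan: +$565.72 − $1,340.88 → -$209.44
  Feb: +$565.72 − $433.53 → -$77.25
  Mar: +$565.72 → $488.47
  Apr: +$565.72 → $1,054.19
  May: +$565.72 − $3,299.85 → -$1,679.94
  Jun: +$565.72 → -$1,114.22
  Jul: +$565.72 → -$548.50
  Aug: +$565.72 − $433.53 → -$416.31
  Sep: +$565.72 → $149.41
  Oct: +$565.72 → $715.13
  Nov: +$565.72 − $1,280.85 → $0.00
Lowest trial balance = -$1,679.94 (May)
Initial deposit = cushion − low point = $1,131.44 − (-$1,679.94) = $2,811.38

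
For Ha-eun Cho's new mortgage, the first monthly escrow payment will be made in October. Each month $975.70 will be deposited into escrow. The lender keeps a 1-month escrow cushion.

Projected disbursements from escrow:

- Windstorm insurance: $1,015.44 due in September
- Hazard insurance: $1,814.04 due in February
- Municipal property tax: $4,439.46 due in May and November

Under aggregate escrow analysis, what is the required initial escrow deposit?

$3,863.06

Cushion = 1 × $975.70 = $975.70
Trial balance (start $0, +$975.70 each month, − disbursements):
  Oct: +$975.70 → $975.70
  Nov: +$975.70 − $4,439.46 → -$2,488.06
  Dec: +$975.70 → -$1,512.36
  Jan: +$975.70 → -$536.66
  Feb: +$975.70 − $1,814.04 → -$1,375.00
  Mar: +$975.70 → -$399.30
  Apr: +$975.70 → $576.40
  May: +$975.70 − $4,439.46 → -$2,887.36
  Jun: +$975.70 → -$1,911.66
  Jul: +$975.70 → -$935.96
  Aug: +$975.70 → $39.74
  Sep: +$975.70 − $1,015.44 → $0.00
Lowest trial balance = -$2,887.36 (May)
Initial deposit = cushion − low point = $975.70 − (-$2,887.36) = $3,863.06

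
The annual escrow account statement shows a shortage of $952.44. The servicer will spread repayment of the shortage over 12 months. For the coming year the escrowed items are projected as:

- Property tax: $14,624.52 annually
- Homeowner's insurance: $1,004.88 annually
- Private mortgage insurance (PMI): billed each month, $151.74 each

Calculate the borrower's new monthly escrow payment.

Property tax — $14,624.52/yr
Homeowner's insurance — $1,004.88/yr
Private mortgage insurance (PMI) — $151.74 × 12 = $1,820.88/yr
Combined annual = $17,450.28
Monthly = $17,450.28 ÷ 12 = $1,454.19
Shortage spread = $952.44 / 12 = $79.37/mo
New monthly escrow = $1,454.19 + $79.37 = $1,533.56

$1,533.56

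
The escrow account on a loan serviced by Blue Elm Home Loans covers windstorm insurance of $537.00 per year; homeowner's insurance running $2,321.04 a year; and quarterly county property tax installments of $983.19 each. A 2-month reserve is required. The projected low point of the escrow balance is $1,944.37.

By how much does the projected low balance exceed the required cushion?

$812.57

Windstorm insurance: $537.00 annually
Homeowner's insurance: $2,321.04 annually
County property tax: $983.19 × 4 = $3,932.76 annually
Combined annual = $6,790.80
Per month = $6,790.80 / 12 = $565.90
Cushion = 2 × $565.90 = $1,131.80
Surplus = $1,944.37 − $1,131.80 = $812.57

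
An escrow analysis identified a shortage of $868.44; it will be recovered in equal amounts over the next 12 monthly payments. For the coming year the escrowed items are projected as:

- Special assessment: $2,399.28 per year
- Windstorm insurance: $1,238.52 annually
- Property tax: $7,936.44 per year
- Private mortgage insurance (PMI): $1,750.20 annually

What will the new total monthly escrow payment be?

Special assessment = $2,399.28
Windstorm insurance = $1,238.52
Property tax = $7,936.44
Private mortgage insurance (PMI) = $1,750.20
Total per year = $2,399.28 + $1,238.52 + $7,936.44 + $1,750.20 = $13,324.44
Per month = $13,324.44 / 12 = $1,110.37
Shortage spread = $868.44 / 12 = $72.37/mo
New monthly escrow = $1,110.37 + $72.37 = $1,182.74

$1,182.74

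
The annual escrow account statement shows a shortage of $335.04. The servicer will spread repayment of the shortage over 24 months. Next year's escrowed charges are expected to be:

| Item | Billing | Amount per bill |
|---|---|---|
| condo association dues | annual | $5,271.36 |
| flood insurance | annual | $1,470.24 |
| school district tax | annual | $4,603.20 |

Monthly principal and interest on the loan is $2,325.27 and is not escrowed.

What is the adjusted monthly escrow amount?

$959.36

Condo association dues — $5,271.36 per year
Flood insurance — $1,470.24 per year
School district tax — $4,603.20 per year
Combined annual = $11,344.80
Monthly = $11,344.80 ÷ 12 = $945.40
Shortage per month = $335.04 ÷ 24 = $13.96
Adjusted monthly = $945.40 + $13.96 = $959.36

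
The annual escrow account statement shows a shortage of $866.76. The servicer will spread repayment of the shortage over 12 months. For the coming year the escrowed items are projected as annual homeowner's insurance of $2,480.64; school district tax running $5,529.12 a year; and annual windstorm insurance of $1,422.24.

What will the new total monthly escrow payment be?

Homeowner's insurance — $2,480.64 per year
School district tax — $5,529.12 per year
Windstorm insurance — $1,422.24 per year
Total per year = $2,480.64 + $5,529.12 + $1,422.24 = $9,432.00
Monthly = $9,432.00 ÷ 12 = $786.00
Monthly shortage recovery: $866.76 ÷ 12 = $72.23
New monthly escrow = $786.00 + $72.23 = $858.23

$858.23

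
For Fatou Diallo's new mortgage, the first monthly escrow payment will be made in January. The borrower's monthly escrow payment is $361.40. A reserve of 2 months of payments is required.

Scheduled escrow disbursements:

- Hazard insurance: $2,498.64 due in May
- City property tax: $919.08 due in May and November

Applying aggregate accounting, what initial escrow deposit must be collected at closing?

Cushion = 2 × $361.40 = $722.80
Trial balance (start $0, +$361.40 each month, − disbursements):
  Jan: +$361.40 → $361.40
  Feb: +$361.40 → $722.80
  Mar: +$361.40 → $1,084.20
  Apr: +$361.40 → $1,445.60
  May: +$361.40 − $3,417.72 → -$1,610.72
  Jun: +$361.40 → -$1,249.32
  Jul: +$361.40 → -$887.92
  Aug: +$361.40 → -$526.52
  Sep: +$361.40 → -$165.12
  Oct: +$361.40 → $196.28
  Nov: +$361.40 − $919.08 → -$361.40
  Dec: +$361.40 → $0.00
Lowest trial balance = -$1,610.72 (May)
Initial deposit = cushion − low point = $722.80 − (-$1,610.72) = $2,333.52

$2,333.52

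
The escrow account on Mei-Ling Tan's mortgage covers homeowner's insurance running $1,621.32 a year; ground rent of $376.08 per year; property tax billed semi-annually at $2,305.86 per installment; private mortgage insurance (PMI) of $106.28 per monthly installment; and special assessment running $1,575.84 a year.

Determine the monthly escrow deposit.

$788.36

Homeowner's insurance = $1,621.32 annually
Ground rent = $376.08 annually
Property tax = $2,305.86 × 2 = $4,611.72 annually
Private mortgage insurance (PMI) = $106.28 × 12 = $1,275.36 annually
Special assessment = $1,575.84 annually
Annual escrow total = $9,460.32
Monthly escrow = $9,460.32 / 12 = $788.36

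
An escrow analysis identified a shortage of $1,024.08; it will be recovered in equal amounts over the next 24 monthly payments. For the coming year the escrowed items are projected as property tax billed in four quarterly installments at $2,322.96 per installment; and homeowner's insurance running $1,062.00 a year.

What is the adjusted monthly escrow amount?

$905.49

Property tax: $2,322.96 × 4 = $9,291.84
Homeowner's insurance: $1,062.00
Total per year = $10,353.84
Monthly = $10,353.84 ÷ 12 = $862.82
Shortage per month = $1,024.08 / 24 = $42.67
New monthly escrow = $862.82 + $42.67 = $905.49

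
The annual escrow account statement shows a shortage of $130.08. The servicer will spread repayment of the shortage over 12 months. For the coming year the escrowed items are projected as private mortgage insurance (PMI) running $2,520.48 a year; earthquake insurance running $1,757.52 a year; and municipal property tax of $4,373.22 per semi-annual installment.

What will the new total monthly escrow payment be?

$1,096.21

Private mortgage insurance (PMI): $2,520.48/yr
Earthquake insurance: $1,757.52/yr
Municipal property tax: $4,373.22 × 2 = $8,746.44/yr
Annual escrow total = $2,520.48 + $1,757.52 + $8,746.44 = $13,024.44
Base monthly escrow = $13,024.44 / 12 = $1,085.37
Shortage per month = $130.08 / 12 = $10.84
New monthly escrow = $1,085.37 + $10.84 = $1,096.21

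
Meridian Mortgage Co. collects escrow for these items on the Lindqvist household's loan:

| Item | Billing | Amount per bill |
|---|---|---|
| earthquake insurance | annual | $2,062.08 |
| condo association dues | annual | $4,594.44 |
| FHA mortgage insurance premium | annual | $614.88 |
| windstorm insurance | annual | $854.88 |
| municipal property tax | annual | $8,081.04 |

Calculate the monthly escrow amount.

Earthquake insurance — $2,062.08/yr
Condo association dues — $4,594.44/yr
FHA mortgage insurance premium — $614.88/yr
Windstorm insurance — $854.88/yr
Municipal property tax — $8,081.04/yr
Yearly total = $16,207.32
Base monthly escrow = $16,207.32 ÷ 12 = $1,350.61

$1,350.61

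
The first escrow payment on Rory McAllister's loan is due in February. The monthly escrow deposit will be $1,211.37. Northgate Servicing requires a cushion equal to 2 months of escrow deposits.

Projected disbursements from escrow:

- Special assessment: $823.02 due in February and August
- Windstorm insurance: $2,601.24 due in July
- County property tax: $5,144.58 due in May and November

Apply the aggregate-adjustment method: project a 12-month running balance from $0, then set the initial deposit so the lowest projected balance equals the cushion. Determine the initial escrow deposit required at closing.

Cushion = 2 × $1,211.37 = $2,422.74
Trial balance (start $0, +$1,211.37 each month, − disbursements):
  Feb: +$1,211.37 − $823.02 → $388.35
  Mar: +$1,211.37 → $1,599.72
  Apr: +$1,211.37 → $2,811.09
  May: +$1,211.37 − $5,144.58 → -$1,122.12
  Jun: +$1,211.37 → $89.25
  Jul: +$1,211.37 − $2,601.24 → -$1,300.62
  Aug: +$1,211.37 − $823.02 → -$912.27
  Sep: +$1,211.37 → $299.10
  Oct: +$1,211.37 → $1,510.47
  Nov: +$1,211.37 − $5,144.58 → -$2,422.74
  Dec: +$1,211.37 → -$1,211.37
  Jan: +$1,211.37 → $0.00
Lowest trial balance = -$2,422.74 (Nov)
Initial deposit = cushion − low point = $2,422.74 − (-$2,422.74) = $4,845.48

$4,845.48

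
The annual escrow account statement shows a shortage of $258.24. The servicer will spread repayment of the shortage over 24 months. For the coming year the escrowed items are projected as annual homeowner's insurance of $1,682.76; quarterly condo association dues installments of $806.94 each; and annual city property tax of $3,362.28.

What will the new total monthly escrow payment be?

Homeowner's insurance: $1,682.76/yr
Condo association dues: $806.94 × 4 = $3,227.76/yr
City property tax: $3,362.28/yr
Yearly total = $1,682.76 + $3,227.76 + $3,362.28 = $8,272.80
Per month = $8,272.80 / 12 = $689.40
Monthly shortage recovery: $258.24 ÷ 24 = $10.76
Adjusted monthly = $689.40 + $10.76 = $700.16

$700.16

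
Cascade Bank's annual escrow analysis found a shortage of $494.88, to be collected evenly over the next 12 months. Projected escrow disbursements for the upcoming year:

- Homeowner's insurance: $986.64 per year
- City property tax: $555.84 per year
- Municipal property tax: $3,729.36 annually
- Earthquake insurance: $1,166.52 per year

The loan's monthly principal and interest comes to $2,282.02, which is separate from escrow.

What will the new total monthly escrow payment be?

$577.77

Homeowner's insurance: $986.64 annually
City property tax: $555.84 annually
Municipal property tax: $3,729.36 annually
Earthquake insurance: $1,166.52 annually
Total per year = $6,438.36
Monthly escrow = $6,438.36 ÷ 12 = $536.53
Shortage per month = $494.88 / 12 = $41.24
Adjusted monthly = $536.53 + $41.24 = $577.77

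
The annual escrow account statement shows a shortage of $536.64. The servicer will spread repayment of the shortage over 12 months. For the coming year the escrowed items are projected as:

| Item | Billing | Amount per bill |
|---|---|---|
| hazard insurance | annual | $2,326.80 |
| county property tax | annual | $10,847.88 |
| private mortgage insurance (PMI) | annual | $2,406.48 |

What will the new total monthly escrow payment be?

$1,343.15

Hazard insurance: $2,326.80 per year
County property tax: $10,847.88 per year
Private mortgage insurance (PMI): $2,406.48 per year
Yearly total = $15,581.16
Monthly escrow = $15,581.16 / 12 = $1,298.43
Shortage spread = $536.64 ÷ 12 = $44.72/mo
New monthly escrow = $1,298.43 + $44.72 = $1,343.15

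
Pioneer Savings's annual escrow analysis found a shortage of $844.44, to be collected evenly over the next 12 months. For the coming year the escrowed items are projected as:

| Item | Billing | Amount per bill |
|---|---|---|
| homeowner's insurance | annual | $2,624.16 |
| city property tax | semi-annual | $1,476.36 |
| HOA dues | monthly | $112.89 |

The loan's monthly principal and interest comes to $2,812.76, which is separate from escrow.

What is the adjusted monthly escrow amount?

$648.00

Homeowner's insurance: $2,624.16
City property tax: $1,476.36 × 2 = $2,952.72
HOA dues: $112.89 × 12 = $1,354.68
Total per year = $2,624.16 + $2,952.72 + $1,354.68 = $6,931.56
Monthly escrow = $6,931.56 / 12 = $577.63
Monthly shortage recovery: $844.44 / 12 = $70.37
New monthly escrow = $577.63 + $70.37 = $648.00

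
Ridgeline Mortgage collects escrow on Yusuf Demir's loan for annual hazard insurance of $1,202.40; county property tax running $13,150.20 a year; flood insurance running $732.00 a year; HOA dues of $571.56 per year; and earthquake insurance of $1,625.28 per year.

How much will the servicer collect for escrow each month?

$1,440.12

Hazard insurance — $1,202.40/yr
County property tax — $13,150.20/yr
Flood insurance — $732.00/yr
HOA dues — $571.56/yr
Earthquake insurance — $1,625.28/yr
Yearly total = $17,281.44
Base monthly escrow = $17,281.44 ÷ 12 = $1,440.12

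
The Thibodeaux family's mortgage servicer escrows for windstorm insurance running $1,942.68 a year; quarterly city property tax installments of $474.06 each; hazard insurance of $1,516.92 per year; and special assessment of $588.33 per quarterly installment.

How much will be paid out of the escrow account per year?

Windstorm insurance = $1,942.68
City property tax = $474.06 × 4 = $1,896.24
Hazard insurance = $1,516.92
Special assessment = $588.33 × 4 = $2,353.32
Yearly total = $1,942.68 + $1,896.24 + $1,516.92 + $2,353.32 = $7,709.16

$7,709.16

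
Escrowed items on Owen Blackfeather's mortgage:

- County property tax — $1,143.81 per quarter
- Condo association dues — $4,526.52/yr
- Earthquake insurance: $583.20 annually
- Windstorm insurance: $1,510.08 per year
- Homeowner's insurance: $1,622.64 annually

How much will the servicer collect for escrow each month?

$1,068.14

County property tax = $1,143.81 × 4 = $4,575.24/yr
Condo association dues = $4,526.52/yr
Earthquake insurance = $583.20/yr
Windstorm insurance = $1,510.08/yr
Homeowner's insurance = $1,622.64/yr
Annual escrow total = $4,575.24 + $4,526.52 + $583.20 + $1,510.08 + $1,622.64 = $12,817.68
Monthly escrow = $12,817.68 ÷ 12 = $1,068.14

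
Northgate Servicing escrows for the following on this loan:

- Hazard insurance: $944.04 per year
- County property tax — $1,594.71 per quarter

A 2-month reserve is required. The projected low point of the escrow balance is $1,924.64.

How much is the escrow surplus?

Hazard insurance: $944.04
County property tax: $1,594.71 × 4 = $6,378.84
Total annual escrow = $944.04 + $6,378.84 = $7,322.88
Monthly escrow = $7,322.88 / 12 = $610.24
Required reserve = 2 × $610.24 = $1,220.48
Excess over cushion: $1,924.64 − $1,220.48 = $704.16

$704.16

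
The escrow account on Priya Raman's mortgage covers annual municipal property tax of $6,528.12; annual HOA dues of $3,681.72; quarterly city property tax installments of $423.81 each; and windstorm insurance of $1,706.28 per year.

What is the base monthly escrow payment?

$1,134.28

Municipal property tax — $6,528.12/yr
HOA dues — $3,681.72/yr
City property tax — $423.81 × 4 = $1,695.24/yr
Windstorm insurance — $1,706.28/yr
Combined annual = $6,528.12 + $3,681.72 + $1,695.24 + $1,706.28 = $13,611.36
Per month = $13,611.36 ÷ 12 = $1,134.28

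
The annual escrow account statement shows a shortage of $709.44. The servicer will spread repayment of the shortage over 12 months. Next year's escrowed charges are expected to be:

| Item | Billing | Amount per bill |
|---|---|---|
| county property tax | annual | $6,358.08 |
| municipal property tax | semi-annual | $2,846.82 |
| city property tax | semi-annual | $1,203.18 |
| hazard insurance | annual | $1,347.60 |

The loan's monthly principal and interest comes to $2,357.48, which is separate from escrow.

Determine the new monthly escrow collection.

$1,376.26

County property tax: $6,358.08 annually
Municipal property tax: $2,846.82 × 2 = $5,693.64 annually
City property tax: $1,203.18 × 2 = $2,406.36 annually
Hazard insurance: $1,347.60 annually
Annual escrow total = $6,358.08 + $5,693.64 + $2,406.36 + $1,347.60 = $15,805.68
Monthly escrow = $15,805.68 ÷ 12 = $1,317.14
Monthly shortage recovery: $709.44 ÷ 12 = $59.12
New monthly escrow = $1,317.14 + $59.12 = $1,376.26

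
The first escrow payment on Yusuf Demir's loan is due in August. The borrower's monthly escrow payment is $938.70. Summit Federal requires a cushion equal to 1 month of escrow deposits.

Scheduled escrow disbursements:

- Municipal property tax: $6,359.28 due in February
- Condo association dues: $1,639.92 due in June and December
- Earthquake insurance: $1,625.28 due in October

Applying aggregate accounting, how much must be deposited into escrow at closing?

$3,992.28

Cushion = 1 × $938.70 = $938.70
Trial balance (start $0, +$938.70 each month, − disbursements):
  Aug: +$938.70 → $938.70
  Sep: +$938.70 → $1,877.40
  Oct: +$938.70 − $1,625.28 → $1,190.82
  Nov: +$938.70 → $2,129.52
  Dec: +$938.70 − $1,639.92 → $1,428.30
  Jan: +$938.70 → $2,367.00
  Feb: +$938.70 − $6,359.28 → -$3,053.58
  Mar: +$938.70 → -$2,114.88
  Apr: +$938.70 → -$1,176.18
  May: +$938.70 → -$237.48
  Jun: +$938.70 − $1,639.92 → -$938.70
  Jul: +$938.70 → $0.00
Lowest trial balance = -$3,053.58 (Feb)
Initial deposit = cushion − low point = $938.70 − (-$3,053.58) = $3,992.28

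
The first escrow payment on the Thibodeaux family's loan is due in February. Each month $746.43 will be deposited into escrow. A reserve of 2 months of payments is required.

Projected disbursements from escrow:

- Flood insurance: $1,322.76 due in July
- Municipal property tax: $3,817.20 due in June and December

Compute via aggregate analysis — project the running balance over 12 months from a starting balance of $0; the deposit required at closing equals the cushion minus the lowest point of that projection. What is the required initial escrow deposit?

Cushion = 2 × $746.43 = $1,492.86
Trial balance (start $0, +$746.43 each month, − disbursements):
  Feb: +$746.43 → $746.43
  Mar: +$746.43 → $1,492.86
  Apr: +$746.43 → $2,239.29
  May: +$746.43 → $2,985.72
  Jun: +$746.43 − $3,817.20 → -$85.05
  Jul: +$746.43 − $1,322.76 → -$661.38
  Aug: +$746.43 → $85.05
  Sep: +$746.43 → $831.48
  Oct: +$746.43 → $1,577.91
  Nov: +$746.43 → $2,324.34
  Dec: +$746.43 − $3,817.20 → -$746.43
  Jan: +$746.43 → $0.00
Lowest trial balance = -$746.43 (Dec)
Initial deposit = cushion − low point = $1,492.86 − (-$746.43) = $2,239.29

$2,239.29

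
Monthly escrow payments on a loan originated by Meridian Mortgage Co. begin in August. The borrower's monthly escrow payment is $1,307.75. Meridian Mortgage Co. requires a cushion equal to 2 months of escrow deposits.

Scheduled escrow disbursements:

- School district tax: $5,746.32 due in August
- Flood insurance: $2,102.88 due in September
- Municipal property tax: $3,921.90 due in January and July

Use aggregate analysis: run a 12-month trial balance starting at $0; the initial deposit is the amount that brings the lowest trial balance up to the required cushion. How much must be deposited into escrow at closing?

$7,849.20

Cushion = 2 × $1,307.75 = $2,615.50
Trial balance (start $0, +$1,307.75 each month, − disbursements):
  Aug: +$1,307.75 − $5,746.32 → -$4,438.57
  Sep: +$1,307.75 − $2,102.88 → -$5,233.70
  Oct: +$1,307.75 → -$3,925.95
  Nov: +$1,307.75 → -$2,618.20
  Dec: +$1,307.75 → -$1,310.45
  Jan: +$1,307.75 − $3,921.90 → -$3,924.60
  Feb: +$1,307.75 → -$2,616.85
  Mar: +$1,307.75 → -$1,309.10
  Apr: +$1,307.75 → -$1.35
  May: +$1,307.75 → $1,306.40
  Jun: +$1,307.75 → $2,614.15
  Jul: +$1,307.75 − $3,921.90 → $0.00
Lowest trial balance = -$5,233.70 (Sep)
Initial deposit = cushion − low point = $2,615.50 − (-$5,233.70) = $7,849.20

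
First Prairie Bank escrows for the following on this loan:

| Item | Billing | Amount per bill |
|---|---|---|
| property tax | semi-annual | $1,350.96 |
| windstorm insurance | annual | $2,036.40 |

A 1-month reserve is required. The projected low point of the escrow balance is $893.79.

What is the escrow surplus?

$498.93

Property tax — $1,350.96 × 2 = $2,701.92/yr
Windstorm insurance — $2,036.40/yr
Yearly total = $4,738.32
Monthly escrow = $4,738.32 / 12 = $394.86
Required cushion = 1 × $394.86 = $394.86
Surplus = $893.79 − $394.86 = $498.93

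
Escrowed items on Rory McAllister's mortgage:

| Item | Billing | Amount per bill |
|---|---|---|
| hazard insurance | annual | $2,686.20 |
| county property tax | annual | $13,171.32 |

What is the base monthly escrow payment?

$1,321.46

Hazard insurance: $2,686.20 annually
County property tax: $13,171.32 annually
Annual escrow total = $2,686.20 + $13,171.32 = $15,857.52
Per month = $15,857.52 ÷ 12 = $1,321.46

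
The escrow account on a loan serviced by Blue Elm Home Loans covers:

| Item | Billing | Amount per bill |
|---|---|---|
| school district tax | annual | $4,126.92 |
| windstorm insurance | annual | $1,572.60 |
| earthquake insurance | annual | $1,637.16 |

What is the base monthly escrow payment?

School district tax: $4,126.92 annually
Windstorm insurance: $1,572.60 annually
Earthquake insurance: $1,637.16 annually
Combined annual = $7,336.68
Monthly = $7,336.68 ÷ 12 = $611.39

$611.39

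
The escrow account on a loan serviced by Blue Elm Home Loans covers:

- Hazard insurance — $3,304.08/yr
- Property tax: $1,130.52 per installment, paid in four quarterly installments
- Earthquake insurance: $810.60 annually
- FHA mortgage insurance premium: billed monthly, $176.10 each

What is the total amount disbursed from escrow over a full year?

Hazard insurance: $3,304.08 annually
Property tax: $1,130.52 × 4 = $4,522.08 annually
Earthquake insurance: $810.60 annually
FHA mortgage insurance premium: $176.10 × 12 = $2,113.20 annually
Total annual escrow = $10,749.96

$10,749.96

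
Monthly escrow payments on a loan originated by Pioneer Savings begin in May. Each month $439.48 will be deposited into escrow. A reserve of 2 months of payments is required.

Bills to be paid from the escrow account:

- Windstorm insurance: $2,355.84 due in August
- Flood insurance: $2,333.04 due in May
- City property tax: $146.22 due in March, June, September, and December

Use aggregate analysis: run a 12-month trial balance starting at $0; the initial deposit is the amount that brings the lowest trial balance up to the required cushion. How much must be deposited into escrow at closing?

Cushion = 2 × $439.48 = $878.96
Trial balance (start $0, +$439.48 each month, − disbursements):
  May: +$439.48 − $2,333.04 → -$1,893.56
  Jun: +$439.48 − $146.22 → -$1,600.30
  Jul: +$439.48 → -$1,160.82
  Aug: +$439.48 − $2,355.84 → -$3,077.18
  Sep: +$439.48 − $146.22 → -$2,783.92
  Oct: +$439.48 → -$2,344.44
  Nov: +$439.48 → -$1,904.96
  Dec: +$439.48 − $146.22 → -$1,611.70
  Jan: +$439.48 → -$1,172.22
  Feb: +$439.48 → -$732.74
  Mar: +$439.48 − $146.22 → -$439.48
  Apr: +$439.48 → $0.00
Lowest trial balance = -$3,077.18 (Aug)
Initial deposit = cushion − low point = $878.96 − (-$3,077.18) = $3,956.14

$3,956.14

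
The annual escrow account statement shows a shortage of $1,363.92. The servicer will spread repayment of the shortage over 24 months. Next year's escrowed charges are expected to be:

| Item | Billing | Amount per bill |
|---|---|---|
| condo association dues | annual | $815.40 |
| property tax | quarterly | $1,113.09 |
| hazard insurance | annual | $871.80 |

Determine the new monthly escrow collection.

Condo association dues = $815.40 per year
Property tax = $1,113.09 × 4 = $4,452.36 per year
Hazard insurance = $871.80 per year
Yearly total = $815.40 + $4,452.36 + $871.80 = $6,139.56
Monthly escrow = $6,139.56 ÷ 12 = $511.63
Shortage per month = $1,363.92 / 24 = $56.83
Adjusted monthly = $511.63 + $56.83 = $568.46

$568.46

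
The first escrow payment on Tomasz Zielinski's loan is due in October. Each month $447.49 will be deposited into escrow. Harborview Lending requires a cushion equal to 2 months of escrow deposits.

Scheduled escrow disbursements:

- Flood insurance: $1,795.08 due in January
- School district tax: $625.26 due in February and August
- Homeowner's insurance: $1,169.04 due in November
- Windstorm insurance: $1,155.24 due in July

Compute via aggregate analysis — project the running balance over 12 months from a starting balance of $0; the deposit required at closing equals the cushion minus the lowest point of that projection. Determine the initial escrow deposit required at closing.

$2,246.91

Cushion = 2 × $447.49 = $894.98
Trial balance (start $0, +$447.49 each month, − disbursements):
  Oct: +$447.49 → $447.49
  Nov: +$447.49 − $1,169.04 → -$274.06
  Dec: +$447.49 → $173.43
  Jan: +$447.49 − $1,795.08 → -$1,174.16
  Feb: +$447.49 − $625.26 → -$1,351.93
  Mar: +$447.49 → -$904.44
  Apr: +$447.49 → -$456.95
  May: +$447.49 → -$9.46
  Jun: +$447.49 → $438.03
  Jul: +$447.49 − $1,155.24 → -$269.72
  Aug: +$447.49 − $625.26 → -$447.49
  Sep: +$447.49 → $0.00
Lowest trial balance = -$1,351.93 (Feb)
Initial deposit = cushion − low point = $894.98 − (-$1,351.93) = $2,246.91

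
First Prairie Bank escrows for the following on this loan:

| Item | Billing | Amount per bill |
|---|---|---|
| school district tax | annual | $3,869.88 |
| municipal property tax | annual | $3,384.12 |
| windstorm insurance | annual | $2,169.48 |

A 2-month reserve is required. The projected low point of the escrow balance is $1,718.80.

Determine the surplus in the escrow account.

$148.22

School district tax: $3,869.88 annually
Municipal property tax: $3,384.12 annually
Windstorm insurance: $2,169.48 annually
Combined annual = $9,423.48
Monthly escrow = $9,423.48 / 12 = $785.29
Required cushion = 2 × $785.29 = $1,570.58
Surplus = $1,718.80 − $1,570.58 = $148.22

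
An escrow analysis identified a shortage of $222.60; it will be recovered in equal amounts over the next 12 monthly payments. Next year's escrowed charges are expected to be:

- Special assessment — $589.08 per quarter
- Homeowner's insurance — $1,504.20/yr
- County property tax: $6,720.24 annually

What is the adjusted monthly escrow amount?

Special assessment: $589.08 × 4 = $2,356.32 annually
Homeowner's insurance: $1,504.20 annually
County property tax: $6,720.24 annually
Yearly total = $2,356.32 + $1,504.20 + $6,720.24 = $10,580.76
Monthly = $10,580.76 / 12 = $881.73
Shortage spread = $222.60 ÷ 12 = $18.55/mo
New monthly escrow = $881.73 + $18.55 = $900.28

$900.28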